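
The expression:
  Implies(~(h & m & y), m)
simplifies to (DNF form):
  m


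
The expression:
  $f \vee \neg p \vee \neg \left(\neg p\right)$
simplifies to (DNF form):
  $\text{True}$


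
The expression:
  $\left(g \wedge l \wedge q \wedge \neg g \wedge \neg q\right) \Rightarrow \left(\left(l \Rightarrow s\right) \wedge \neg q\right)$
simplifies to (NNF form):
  $\text{True}$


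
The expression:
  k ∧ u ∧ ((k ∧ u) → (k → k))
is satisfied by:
  {u: True, k: True}


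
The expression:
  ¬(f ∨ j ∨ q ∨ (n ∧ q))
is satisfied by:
  {q: False, f: False, j: False}


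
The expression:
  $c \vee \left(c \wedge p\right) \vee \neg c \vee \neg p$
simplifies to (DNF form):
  $\text{True}$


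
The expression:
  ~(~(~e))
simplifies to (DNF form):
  ~e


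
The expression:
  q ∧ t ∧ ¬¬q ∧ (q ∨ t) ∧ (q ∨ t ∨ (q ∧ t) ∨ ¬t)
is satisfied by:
  {t: True, q: True}


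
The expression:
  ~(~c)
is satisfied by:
  {c: True}


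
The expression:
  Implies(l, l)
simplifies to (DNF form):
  True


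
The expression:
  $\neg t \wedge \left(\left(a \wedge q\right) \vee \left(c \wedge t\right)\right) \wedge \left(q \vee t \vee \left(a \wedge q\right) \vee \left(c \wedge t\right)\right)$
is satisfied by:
  {a: True, q: True, t: False}


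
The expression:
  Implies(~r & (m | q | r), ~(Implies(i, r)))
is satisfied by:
  {i: True, r: True, m: False, q: False}
  {i: True, r: True, q: True, m: False}
  {i: True, r: True, m: True, q: False}
  {i: True, r: True, q: True, m: True}
  {i: True, m: False, q: False, r: False}
  {i: True, q: True, m: False, r: False}
  {i: True, m: True, q: False, r: False}
  {i: True, q: True, m: True, r: False}
  {r: True, m: False, q: False, i: False}
  {q: True, r: True, m: False, i: False}
  {r: True, m: True, q: False, i: False}
  {q: True, r: True, m: True, i: False}
  {r: False, m: False, q: False, i: False}


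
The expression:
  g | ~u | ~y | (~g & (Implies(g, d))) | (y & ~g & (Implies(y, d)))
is always true.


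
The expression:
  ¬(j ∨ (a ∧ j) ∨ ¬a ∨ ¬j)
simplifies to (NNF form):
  False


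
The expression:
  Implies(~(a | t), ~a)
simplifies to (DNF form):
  True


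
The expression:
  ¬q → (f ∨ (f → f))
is always true.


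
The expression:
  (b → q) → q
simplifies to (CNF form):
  b ∨ q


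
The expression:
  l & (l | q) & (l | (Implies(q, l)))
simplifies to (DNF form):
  l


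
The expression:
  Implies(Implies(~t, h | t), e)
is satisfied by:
  {e: True, t: False, h: False}
  {e: True, h: True, t: False}
  {e: True, t: True, h: False}
  {e: True, h: True, t: True}
  {h: False, t: False, e: False}


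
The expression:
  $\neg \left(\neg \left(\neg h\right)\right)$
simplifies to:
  $\neg h$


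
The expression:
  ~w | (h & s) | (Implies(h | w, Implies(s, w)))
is always true.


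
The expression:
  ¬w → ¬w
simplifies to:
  True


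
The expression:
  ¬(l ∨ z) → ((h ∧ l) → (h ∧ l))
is always true.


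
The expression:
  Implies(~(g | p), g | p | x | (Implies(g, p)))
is always true.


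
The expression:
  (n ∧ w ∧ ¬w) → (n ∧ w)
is always true.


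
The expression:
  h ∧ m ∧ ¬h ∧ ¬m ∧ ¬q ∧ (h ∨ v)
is never true.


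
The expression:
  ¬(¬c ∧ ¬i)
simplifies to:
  c ∨ i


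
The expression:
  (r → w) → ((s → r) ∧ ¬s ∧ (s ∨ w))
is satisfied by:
  {r: True, s: False, w: False}
  {w: True, r: True, s: False}
  {w: True, r: False, s: False}
  {s: True, r: True, w: False}


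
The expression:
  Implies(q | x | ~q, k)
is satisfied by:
  {k: True}


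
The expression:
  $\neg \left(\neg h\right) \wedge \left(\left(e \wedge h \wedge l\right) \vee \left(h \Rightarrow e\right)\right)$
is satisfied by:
  {h: True, e: True}


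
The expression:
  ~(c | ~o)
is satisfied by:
  {o: True, c: False}


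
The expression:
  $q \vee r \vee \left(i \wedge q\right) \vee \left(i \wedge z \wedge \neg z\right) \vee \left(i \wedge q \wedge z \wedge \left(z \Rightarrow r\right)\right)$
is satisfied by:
  {r: True, q: True}
  {r: True, q: False}
  {q: True, r: False}


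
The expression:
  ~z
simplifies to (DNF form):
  ~z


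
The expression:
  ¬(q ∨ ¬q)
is never true.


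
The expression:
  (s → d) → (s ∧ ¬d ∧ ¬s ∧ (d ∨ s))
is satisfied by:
  {s: True, d: False}


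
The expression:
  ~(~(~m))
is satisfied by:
  {m: False}


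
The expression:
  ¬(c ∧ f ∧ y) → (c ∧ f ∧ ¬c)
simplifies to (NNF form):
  c ∧ f ∧ y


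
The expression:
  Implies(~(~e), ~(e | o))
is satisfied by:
  {e: False}


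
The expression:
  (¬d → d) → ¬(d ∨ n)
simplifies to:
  ¬d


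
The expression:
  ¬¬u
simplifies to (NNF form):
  u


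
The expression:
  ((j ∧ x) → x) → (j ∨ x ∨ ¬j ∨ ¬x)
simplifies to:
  True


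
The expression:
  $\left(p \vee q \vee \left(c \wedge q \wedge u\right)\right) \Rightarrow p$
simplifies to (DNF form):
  $p \vee \neg q$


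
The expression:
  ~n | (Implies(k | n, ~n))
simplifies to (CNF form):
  ~n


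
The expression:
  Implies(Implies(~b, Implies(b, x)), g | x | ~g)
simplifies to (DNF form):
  True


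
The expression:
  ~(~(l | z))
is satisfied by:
  {z: True, l: True}
  {z: True, l: False}
  {l: True, z: False}


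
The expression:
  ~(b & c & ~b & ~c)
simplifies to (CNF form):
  True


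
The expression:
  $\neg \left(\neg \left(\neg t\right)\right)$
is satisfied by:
  {t: False}


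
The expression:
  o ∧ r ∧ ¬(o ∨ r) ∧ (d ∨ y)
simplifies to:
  False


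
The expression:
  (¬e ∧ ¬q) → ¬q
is always true.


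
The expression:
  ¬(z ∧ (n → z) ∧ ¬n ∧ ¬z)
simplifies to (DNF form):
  True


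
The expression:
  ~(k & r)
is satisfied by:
  {k: False, r: False}
  {r: True, k: False}
  {k: True, r: False}


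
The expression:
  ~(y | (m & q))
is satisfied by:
  {m: False, y: False, q: False}
  {q: True, m: False, y: False}
  {m: True, q: False, y: False}


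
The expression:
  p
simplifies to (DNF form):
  p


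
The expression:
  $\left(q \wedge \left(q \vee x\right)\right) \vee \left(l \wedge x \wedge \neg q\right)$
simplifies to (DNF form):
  $q \vee \left(l \wedge x\right)$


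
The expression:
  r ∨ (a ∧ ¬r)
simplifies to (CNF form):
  a ∨ r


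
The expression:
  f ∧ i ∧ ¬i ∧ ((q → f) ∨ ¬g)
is never true.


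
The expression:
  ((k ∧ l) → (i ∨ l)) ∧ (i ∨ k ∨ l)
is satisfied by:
  {i: True, k: True, l: True}
  {i: True, k: True, l: False}
  {i: True, l: True, k: False}
  {i: True, l: False, k: False}
  {k: True, l: True, i: False}
  {k: True, l: False, i: False}
  {l: True, k: False, i: False}


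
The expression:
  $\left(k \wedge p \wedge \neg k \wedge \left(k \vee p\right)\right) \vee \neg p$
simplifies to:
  $\neg p$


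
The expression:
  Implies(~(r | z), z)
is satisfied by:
  {r: True, z: True}
  {r: True, z: False}
  {z: True, r: False}


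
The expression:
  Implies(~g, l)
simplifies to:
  g | l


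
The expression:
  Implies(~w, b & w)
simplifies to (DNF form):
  w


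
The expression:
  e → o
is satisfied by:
  {o: True, e: False}
  {e: False, o: False}
  {e: True, o: True}


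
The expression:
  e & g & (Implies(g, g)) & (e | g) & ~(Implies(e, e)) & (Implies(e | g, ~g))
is never true.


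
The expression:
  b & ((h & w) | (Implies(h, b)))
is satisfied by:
  {b: True}


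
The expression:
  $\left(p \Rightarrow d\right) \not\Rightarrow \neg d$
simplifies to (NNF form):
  $d$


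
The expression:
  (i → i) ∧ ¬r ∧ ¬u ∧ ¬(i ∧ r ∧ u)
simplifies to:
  ¬r ∧ ¬u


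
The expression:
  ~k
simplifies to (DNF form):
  ~k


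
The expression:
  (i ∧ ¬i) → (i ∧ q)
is always true.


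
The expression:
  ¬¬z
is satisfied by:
  {z: True}


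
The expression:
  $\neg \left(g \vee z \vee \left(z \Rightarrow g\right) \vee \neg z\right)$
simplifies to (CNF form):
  $\text{False}$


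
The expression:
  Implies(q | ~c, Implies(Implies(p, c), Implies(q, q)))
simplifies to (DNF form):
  True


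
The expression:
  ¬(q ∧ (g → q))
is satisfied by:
  {q: False}


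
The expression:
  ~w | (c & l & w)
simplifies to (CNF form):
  (c | ~w) & (l | ~w)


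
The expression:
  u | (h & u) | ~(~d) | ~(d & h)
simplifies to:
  True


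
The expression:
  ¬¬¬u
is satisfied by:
  {u: False}


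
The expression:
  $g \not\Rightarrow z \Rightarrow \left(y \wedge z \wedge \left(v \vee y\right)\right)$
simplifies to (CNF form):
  $z \vee \neg g$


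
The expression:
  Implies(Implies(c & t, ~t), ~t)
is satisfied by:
  {c: True, t: False}
  {t: False, c: False}
  {t: True, c: True}


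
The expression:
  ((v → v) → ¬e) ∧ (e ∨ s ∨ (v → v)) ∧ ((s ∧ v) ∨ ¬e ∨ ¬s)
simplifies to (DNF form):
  ¬e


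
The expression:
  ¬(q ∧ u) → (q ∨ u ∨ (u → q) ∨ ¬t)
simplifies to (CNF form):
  True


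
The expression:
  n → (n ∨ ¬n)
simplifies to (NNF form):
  True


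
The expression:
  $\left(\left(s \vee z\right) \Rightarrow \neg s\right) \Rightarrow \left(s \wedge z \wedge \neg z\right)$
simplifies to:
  $s$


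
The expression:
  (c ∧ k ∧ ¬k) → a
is always true.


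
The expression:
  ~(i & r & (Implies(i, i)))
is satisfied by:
  {i: False, r: False}
  {r: True, i: False}
  {i: True, r: False}


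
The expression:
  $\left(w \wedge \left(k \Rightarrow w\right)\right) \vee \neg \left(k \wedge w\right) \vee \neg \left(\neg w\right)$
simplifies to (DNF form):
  $\text{True}$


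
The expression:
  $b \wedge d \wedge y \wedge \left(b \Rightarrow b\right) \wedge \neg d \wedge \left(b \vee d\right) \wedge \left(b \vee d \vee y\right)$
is never true.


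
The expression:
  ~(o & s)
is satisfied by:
  {s: False, o: False}
  {o: True, s: False}
  {s: True, o: False}


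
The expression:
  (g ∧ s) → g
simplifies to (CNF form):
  True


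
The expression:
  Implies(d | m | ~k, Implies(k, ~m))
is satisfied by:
  {k: False, m: False}
  {m: True, k: False}
  {k: True, m: False}


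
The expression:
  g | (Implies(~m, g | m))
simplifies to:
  g | m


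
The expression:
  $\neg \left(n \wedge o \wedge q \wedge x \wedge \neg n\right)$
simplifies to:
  $\text{True}$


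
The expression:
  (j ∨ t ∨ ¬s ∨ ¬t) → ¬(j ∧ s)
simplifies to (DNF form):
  ¬j ∨ ¬s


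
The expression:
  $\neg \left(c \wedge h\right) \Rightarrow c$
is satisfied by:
  {c: True}


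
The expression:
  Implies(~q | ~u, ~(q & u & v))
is always true.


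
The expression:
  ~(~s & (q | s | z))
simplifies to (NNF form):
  s | (~q & ~z)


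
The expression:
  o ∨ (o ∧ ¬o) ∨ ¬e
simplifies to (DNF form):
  o ∨ ¬e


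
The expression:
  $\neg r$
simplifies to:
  $\neg r$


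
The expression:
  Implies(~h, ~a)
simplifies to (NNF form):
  h | ~a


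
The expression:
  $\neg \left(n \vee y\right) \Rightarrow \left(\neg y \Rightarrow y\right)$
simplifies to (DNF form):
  $n \vee y$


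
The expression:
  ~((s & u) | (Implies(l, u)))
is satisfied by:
  {l: True, u: False}


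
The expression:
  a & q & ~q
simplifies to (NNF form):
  False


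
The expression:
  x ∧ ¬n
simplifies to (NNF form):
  x ∧ ¬n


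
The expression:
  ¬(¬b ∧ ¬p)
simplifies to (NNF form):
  b ∨ p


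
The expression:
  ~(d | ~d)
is never true.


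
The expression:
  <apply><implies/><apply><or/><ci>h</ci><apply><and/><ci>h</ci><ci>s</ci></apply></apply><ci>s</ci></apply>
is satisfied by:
  {s: True, h: False}
  {h: False, s: False}
  {h: True, s: True}


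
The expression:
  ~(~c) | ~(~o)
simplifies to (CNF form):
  c | o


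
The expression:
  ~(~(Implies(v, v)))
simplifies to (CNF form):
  True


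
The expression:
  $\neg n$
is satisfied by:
  {n: False}


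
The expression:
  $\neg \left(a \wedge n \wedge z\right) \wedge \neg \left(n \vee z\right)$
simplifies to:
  $\neg n \wedge \neg z$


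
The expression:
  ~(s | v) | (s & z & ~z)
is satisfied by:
  {v: False, s: False}


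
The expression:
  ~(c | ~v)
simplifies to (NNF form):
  v & ~c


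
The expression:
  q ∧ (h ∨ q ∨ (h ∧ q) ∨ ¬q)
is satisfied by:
  {q: True}


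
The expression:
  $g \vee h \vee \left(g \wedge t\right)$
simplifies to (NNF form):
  $g \vee h$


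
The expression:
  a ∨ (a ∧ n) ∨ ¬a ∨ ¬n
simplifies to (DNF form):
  True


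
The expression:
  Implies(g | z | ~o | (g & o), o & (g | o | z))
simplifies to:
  o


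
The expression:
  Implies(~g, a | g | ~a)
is always true.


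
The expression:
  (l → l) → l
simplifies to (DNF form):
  l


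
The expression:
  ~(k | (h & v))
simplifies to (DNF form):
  (~h & ~k) | (~k & ~v)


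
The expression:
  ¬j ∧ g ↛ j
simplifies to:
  g ∧ ¬j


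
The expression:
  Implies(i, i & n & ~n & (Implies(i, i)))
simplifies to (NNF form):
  ~i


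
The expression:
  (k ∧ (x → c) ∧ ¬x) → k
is always true.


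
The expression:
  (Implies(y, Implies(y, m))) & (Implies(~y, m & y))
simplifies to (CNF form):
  m & y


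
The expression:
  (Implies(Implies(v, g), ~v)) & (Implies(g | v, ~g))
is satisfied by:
  {g: False}


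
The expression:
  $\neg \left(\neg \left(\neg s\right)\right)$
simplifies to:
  $\neg s$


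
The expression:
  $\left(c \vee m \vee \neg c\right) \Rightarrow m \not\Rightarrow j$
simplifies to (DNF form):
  $m \wedge \neg j$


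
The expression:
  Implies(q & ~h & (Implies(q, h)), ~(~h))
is always true.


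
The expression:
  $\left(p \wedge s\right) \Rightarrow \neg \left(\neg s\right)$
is always true.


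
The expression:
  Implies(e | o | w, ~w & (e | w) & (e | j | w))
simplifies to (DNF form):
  (e & ~w) | (~o & ~w)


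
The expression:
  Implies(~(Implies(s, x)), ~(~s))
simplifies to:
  True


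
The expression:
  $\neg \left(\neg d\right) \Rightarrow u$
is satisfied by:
  {u: True, d: False}
  {d: False, u: False}
  {d: True, u: True}


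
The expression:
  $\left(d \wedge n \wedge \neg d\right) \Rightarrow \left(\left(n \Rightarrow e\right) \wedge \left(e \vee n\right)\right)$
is always true.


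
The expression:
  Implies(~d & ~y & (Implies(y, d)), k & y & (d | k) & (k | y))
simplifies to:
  d | y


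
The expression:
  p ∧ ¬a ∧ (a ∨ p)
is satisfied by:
  {p: True, a: False}


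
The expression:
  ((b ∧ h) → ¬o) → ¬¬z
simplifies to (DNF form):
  z ∨ (b ∧ h ∧ o)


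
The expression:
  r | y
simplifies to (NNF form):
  r | y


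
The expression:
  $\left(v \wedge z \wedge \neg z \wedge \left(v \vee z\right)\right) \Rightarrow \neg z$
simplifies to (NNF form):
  $\text{True}$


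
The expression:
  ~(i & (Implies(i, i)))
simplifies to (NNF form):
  ~i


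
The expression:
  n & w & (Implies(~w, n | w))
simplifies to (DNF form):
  n & w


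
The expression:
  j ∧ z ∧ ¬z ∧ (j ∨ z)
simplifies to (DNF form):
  False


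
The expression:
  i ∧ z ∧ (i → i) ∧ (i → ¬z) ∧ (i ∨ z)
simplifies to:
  False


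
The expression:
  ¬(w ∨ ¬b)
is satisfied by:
  {b: True, w: False}


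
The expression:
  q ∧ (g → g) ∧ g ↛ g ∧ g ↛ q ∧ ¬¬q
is never true.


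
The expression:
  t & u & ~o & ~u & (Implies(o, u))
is never true.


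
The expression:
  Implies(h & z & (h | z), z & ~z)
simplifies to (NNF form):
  ~h | ~z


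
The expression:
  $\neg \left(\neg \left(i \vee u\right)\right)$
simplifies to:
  $i \vee u$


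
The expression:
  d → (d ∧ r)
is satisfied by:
  {r: True, d: False}
  {d: False, r: False}
  {d: True, r: True}


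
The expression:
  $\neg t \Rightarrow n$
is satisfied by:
  {n: True, t: True}
  {n: True, t: False}
  {t: True, n: False}


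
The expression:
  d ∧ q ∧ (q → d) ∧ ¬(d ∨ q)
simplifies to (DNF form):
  False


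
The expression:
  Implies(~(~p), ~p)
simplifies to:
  ~p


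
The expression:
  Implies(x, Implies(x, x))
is always true.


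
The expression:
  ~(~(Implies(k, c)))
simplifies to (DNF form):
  c | ~k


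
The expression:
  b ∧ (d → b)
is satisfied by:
  {b: True}


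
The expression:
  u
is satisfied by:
  {u: True}


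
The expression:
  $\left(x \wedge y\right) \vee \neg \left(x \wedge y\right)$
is always true.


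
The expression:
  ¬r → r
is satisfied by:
  {r: True}


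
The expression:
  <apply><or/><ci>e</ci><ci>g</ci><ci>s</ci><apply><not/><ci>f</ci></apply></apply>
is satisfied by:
  {e: True, s: True, g: True, f: False}
  {e: True, s: True, g: False, f: False}
  {e: True, g: True, s: False, f: False}
  {e: True, g: False, s: False, f: False}
  {s: True, g: True, e: False, f: False}
  {s: True, g: False, e: False, f: False}
  {g: True, e: False, s: False, f: False}
  {g: False, e: False, s: False, f: False}
  {f: True, e: True, s: True, g: True}
  {f: True, e: True, s: True, g: False}
  {f: True, e: True, g: True, s: False}
  {f: True, e: True, g: False, s: False}
  {f: True, s: True, g: True, e: False}
  {f: True, s: True, g: False, e: False}
  {f: True, g: True, s: False, e: False}


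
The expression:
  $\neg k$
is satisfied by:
  {k: False}


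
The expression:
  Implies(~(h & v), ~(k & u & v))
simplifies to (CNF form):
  h | ~k | ~u | ~v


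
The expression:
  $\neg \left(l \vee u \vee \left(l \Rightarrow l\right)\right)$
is never true.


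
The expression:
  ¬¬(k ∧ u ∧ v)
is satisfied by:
  {k: True, u: True, v: True}


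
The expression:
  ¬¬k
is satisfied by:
  {k: True}


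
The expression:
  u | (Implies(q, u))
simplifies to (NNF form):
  u | ~q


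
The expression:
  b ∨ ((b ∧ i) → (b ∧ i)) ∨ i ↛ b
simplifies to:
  True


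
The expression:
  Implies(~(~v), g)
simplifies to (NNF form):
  g | ~v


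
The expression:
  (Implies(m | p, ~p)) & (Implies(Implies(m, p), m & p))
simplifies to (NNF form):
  m & ~p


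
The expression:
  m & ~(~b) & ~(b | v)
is never true.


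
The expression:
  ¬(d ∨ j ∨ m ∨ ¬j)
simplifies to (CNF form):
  False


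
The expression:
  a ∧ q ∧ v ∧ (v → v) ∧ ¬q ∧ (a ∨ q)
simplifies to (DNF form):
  False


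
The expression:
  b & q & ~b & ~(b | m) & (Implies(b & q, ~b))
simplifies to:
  False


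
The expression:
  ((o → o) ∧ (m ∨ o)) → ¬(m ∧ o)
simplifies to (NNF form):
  ¬m ∨ ¬o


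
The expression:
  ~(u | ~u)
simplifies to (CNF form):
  False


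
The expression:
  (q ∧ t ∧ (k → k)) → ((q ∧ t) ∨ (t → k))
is always true.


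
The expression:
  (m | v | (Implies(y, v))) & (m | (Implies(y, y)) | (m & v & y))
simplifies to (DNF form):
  m | v | ~y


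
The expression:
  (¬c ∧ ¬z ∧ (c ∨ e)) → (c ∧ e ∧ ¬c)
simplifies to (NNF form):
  c ∨ z ∨ ¬e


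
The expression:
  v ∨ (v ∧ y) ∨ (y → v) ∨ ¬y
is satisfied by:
  {v: True, y: False}
  {y: False, v: False}
  {y: True, v: True}


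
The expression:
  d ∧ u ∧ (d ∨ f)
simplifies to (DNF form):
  d ∧ u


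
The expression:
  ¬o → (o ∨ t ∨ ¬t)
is always true.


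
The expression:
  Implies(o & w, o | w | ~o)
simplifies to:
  True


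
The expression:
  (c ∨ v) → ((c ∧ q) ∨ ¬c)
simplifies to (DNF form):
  q ∨ ¬c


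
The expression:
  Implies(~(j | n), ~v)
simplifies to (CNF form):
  j | n | ~v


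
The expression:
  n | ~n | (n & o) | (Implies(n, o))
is always true.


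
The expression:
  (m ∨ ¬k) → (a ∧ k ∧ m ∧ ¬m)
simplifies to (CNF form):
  k ∧ ¬m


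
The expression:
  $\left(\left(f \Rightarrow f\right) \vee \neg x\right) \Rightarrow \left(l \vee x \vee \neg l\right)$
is always true.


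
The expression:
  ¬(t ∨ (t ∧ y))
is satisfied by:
  {t: False}


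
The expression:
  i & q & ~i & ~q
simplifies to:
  False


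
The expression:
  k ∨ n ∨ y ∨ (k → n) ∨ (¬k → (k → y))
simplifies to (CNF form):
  True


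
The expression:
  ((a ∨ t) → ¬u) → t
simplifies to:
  t ∨ (a ∧ u)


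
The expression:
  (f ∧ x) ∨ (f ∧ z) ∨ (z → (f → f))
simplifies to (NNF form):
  True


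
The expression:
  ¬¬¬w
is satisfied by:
  {w: False}


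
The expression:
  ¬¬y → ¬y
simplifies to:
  ¬y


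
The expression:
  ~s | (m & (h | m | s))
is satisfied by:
  {m: True, s: False}
  {s: False, m: False}
  {s: True, m: True}


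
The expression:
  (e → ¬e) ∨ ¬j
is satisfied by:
  {e: False, j: False}
  {j: True, e: False}
  {e: True, j: False}


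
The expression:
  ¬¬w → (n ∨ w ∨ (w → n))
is always true.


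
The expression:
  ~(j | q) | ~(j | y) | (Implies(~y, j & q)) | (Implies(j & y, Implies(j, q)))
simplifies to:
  True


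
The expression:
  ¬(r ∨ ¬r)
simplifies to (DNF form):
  False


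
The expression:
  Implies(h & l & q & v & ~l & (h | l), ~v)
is always true.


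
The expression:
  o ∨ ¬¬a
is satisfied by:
  {a: True, o: True}
  {a: True, o: False}
  {o: True, a: False}


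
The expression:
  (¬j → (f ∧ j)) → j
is always true.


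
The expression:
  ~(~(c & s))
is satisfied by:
  {c: True, s: True}


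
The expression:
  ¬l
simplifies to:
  ¬l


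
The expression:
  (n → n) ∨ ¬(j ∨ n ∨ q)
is always true.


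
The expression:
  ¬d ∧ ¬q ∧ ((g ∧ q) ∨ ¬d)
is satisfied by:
  {q: False, d: False}


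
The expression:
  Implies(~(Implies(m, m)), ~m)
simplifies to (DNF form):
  True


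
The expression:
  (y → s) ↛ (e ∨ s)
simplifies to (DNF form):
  ¬e ∧ ¬s ∧ ¬y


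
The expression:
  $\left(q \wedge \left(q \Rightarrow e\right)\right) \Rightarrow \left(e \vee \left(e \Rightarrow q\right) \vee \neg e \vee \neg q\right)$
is always true.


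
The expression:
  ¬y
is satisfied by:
  {y: False}


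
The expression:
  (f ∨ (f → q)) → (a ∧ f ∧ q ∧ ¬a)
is never true.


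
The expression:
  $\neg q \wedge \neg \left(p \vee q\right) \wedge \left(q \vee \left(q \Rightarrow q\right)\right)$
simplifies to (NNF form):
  $\neg p \wedge \neg q$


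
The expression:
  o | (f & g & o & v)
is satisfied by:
  {o: True}


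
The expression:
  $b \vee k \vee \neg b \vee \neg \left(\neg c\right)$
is always true.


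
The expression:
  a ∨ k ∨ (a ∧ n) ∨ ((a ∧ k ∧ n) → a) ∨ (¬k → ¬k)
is always true.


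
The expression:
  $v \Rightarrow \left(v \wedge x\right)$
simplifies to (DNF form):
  $x \vee \neg v$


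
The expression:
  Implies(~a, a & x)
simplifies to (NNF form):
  a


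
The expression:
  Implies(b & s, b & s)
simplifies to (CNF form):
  True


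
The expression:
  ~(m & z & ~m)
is always true.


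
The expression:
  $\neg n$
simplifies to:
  $\neg n$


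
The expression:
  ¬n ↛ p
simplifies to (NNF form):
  p ∨ ¬n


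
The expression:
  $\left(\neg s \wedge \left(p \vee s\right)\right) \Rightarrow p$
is always true.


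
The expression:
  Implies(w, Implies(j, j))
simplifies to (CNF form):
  True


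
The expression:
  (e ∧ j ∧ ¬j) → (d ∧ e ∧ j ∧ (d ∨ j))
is always true.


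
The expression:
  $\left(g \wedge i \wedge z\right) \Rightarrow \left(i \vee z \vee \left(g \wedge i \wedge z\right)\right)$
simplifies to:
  $\text{True}$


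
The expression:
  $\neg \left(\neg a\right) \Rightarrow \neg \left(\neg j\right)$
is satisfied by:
  {j: True, a: False}
  {a: False, j: False}
  {a: True, j: True}


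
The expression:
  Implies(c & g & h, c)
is always true.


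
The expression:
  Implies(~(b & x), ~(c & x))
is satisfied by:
  {b: True, c: False, x: False}
  {c: False, x: False, b: False}
  {b: True, x: True, c: False}
  {x: True, c: False, b: False}
  {b: True, c: True, x: False}
  {c: True, b: False, x: False}
  {b: True, x: True, c: True}


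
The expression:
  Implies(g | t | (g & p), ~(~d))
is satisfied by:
  {d: True, g: False, t: False}
  {d: True, t: True, g: False}
  {d: True, g: True, t: False}
  {d: True, t: True, g: True}
  {t: False, g: False, d: False}


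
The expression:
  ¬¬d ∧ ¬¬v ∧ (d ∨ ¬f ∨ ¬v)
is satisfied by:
  {d: True, v: True}


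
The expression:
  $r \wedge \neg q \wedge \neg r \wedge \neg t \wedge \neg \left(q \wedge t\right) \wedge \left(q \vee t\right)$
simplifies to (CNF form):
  $\text{False}$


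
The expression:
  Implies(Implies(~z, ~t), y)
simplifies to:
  y | (t & ~z)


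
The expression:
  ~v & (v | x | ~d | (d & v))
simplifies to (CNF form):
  ~v & (x | ~d)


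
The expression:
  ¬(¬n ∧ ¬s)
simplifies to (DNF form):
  n ∨ s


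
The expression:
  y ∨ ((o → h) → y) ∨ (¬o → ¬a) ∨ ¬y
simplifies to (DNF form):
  True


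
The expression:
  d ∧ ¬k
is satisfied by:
  {d: True, k: False}


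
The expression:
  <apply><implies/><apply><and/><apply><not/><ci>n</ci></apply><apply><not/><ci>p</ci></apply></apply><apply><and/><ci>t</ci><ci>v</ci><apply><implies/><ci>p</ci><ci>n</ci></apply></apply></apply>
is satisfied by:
  {n: True, t: True, p: True, v: True}
  {n: True, t: True, p: True, v: False}
  {n: True, p: True, v: True, t: False}
  {n: True, p: True, v: False, t: False}
  {n: True, t: True, v: True, p: False}
  {n: True, t: True, v: False, p: False}
  {n: True, v: True, p: False, t: False}
  {n: True, v: False, p: False, t: False}
  {t: True, p: True, v: True, n: False}
  {t: True, p: True, v: False, n: False}
  {p: True, v: True, n: False, t: False}
  {p: True, n: False, v: False, t: False}
  {t: True, v: True, n: False, p: False}


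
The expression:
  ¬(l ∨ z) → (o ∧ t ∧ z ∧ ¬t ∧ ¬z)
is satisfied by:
  {z: True, l: True}
  {z: True, l: False}
  {l: True, z: False}


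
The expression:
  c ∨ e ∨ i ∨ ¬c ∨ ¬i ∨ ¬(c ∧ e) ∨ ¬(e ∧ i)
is always true.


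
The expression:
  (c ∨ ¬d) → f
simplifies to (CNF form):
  (d ∨ f) ∧ (f ∨ ¬c)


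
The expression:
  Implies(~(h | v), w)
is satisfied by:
  {h: True, v: True, w: True}
  {h: True, v: True, w: False}
  {h: True, w: True, v: False}
  {h: True, w: False, v: False}
  {v: True, w: True, h: False}
  {v: True, w: False, h: False}
  {w: True, v: False, h: False}


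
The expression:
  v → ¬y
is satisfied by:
  {v: False, y: False}
  {y: True, v: False}
  {v: True, y: False}


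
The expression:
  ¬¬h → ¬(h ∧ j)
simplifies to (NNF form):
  ¬h ∨ ¬j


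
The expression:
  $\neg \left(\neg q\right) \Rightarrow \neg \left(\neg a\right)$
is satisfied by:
  {a: True, q: False}
  {q: False, a: False}
  {q: True, a: True}


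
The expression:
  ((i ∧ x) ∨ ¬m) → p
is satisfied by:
  {p: True, m: True, x: False, i: False}
  {i: True, p: True, m: True, x: False}
  {x: True, p: True, m: True, i: False}
  {i: True, x: True, p: True, m: True}
  {p: True, i: False, m: False, x: False}
  {p: True, i: True, m: False, x: False}
  {p: True, x: True, i: False, m: False}
  {i: True, p: True, x: True, m: False}
  {m: True, x: False, p: False, i: False}
  {i: True, m: True, x: False, p: False}
  {x: True, m: True, i: False, p: False}


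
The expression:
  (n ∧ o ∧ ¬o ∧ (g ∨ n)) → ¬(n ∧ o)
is always true.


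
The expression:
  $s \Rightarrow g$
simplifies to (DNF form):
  $g \vee \neg s$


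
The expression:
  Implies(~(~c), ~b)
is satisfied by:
  {c: False, b: False}
  {b: True, c: False}
  {c: True, b: False}


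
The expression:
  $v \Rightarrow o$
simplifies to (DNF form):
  $o \vee \neg v$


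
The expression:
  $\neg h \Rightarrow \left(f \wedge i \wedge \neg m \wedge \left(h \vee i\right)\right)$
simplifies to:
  $h \vee \left(f \wedge i \wedge \neg m\right)$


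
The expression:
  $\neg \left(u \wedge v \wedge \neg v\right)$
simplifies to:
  $\text{True}$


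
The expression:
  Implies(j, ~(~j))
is always true.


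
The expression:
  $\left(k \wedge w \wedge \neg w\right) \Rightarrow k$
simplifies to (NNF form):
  $\text{True}$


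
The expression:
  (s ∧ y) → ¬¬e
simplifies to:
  e ∨ ¬s ∨ ¬y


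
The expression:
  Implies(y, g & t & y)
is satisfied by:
  {t: True, g: True, y: False}
  {t: True, g: False, y: False}
  {g: True, t: False, y: False}
  {t: False, g: False, y: False}
  {y: True, t: True, g: True}


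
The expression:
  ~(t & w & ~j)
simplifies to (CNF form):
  j | ~t | ~w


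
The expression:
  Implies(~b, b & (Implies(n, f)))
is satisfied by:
  {b: True}


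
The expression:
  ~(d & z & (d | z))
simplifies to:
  ~d | ~z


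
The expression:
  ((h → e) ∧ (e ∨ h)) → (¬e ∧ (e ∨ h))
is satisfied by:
  {e: False}


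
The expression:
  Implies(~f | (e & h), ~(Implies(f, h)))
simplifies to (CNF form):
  f & (~e | ~h)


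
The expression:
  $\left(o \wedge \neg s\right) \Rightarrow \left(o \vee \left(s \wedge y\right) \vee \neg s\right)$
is always true.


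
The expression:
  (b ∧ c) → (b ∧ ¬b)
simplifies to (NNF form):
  ¬b ∨ ¬c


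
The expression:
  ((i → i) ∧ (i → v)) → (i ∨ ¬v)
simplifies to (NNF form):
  i ∨ ¬v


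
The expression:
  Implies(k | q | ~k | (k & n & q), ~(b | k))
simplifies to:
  ~b & ~k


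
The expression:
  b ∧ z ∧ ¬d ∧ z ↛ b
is never true.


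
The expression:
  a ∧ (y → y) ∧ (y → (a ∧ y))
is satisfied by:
  {a: True}


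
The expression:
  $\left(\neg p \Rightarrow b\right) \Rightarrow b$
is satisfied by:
  {b: True, p: False}
  {p: False, b: False}
  {p: True, b: True}


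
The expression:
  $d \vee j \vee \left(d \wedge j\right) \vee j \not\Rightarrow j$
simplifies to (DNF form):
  $d \vee j$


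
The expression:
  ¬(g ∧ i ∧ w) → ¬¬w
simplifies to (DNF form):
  w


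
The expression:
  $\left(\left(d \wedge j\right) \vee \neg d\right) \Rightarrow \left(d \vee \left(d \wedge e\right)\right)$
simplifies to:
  $d$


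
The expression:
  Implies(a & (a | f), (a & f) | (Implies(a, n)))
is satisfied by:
  {n: True, f: True, a: False}
  {n: True, f: False, a: False}
  {f: True, n: False, a: False}
  {n: False, f: False, a: False}
  {n: True, a: True, f: True}
  {n: True, a: True, f: False}
  {a: True, f: True, n: False}


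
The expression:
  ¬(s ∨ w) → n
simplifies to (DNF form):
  n ∨ s ∨ w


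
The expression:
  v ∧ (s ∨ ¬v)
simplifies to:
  s ∧ v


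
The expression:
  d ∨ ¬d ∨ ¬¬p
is always true.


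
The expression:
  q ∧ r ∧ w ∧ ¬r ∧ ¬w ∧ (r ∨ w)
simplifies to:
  False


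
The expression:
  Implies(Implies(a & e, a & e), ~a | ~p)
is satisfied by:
  {p: False, a: False}
  {a: True, p: False}
  {p: True, a: False}


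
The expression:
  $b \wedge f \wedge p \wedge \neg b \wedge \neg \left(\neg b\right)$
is never true.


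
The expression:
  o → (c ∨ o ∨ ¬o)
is always true.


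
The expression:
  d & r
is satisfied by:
  {r: True, d: True}


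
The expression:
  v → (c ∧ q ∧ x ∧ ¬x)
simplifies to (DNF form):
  ¬v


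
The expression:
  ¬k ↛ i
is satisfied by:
  {i: False, k: False}


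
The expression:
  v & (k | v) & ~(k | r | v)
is never true.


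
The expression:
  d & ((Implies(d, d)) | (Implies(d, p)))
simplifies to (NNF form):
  d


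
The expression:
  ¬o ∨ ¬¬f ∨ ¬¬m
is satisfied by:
  {m: True, f: True, o: False}
  {m: True, f: False, o: False}
  {f: True, m: False, o: False}
  {m: False, f: False, o: False}
  {o: True, m: True, f: True}
  {o: True, m: True, f: False}
  {o: True, f: True, m: False}


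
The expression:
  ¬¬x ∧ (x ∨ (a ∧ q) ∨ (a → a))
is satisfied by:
  {x: True}


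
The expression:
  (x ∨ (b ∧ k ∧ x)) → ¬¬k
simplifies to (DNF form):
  k ∨ ¬x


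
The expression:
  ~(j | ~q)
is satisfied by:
  {q: True, j: False}


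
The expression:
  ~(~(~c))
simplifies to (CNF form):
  ~c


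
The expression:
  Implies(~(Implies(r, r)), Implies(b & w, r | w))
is always true.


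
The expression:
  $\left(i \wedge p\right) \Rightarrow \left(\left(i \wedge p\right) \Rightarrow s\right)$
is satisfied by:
  {s: True, p: False, i: False}
  {p: False, i: False, s: False}
  {i: True, s: True, p: False}
  {i: True, p: False, s: False}
  {s: True, p: True, i: False}
  {p: True, s: False, i: False}
  {i: True, p: True, s: True}


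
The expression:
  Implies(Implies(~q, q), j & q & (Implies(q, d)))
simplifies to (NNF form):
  ~q | (d & j)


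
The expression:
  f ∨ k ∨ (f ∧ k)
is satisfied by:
  {k: True, f: True}
  {k: True, f: False}
  {f: True, k: False}


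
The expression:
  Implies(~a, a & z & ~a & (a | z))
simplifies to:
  a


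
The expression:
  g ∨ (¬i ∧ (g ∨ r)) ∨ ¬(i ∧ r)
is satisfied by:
  {g: True, i: False, r: False}
  {g: False, i: False, r: False}
  {r: True, g: True, i: False}
  {r: True, g: False, i: False}
  {i: True, g: True, r: False}
  {i: True, g: False, r: False}
  {i: True, r: True, g: True}


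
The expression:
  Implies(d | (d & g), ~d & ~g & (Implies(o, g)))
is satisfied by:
  {d: False}


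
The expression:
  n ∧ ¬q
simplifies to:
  n ∧ ¬q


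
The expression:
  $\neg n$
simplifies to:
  $\neg n$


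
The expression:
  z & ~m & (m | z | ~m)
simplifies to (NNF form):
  z & ~m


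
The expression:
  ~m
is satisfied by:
  {m: False}


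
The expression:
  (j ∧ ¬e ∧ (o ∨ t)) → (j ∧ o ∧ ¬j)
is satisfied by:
  {e: True, t: False, j: False, o: False}
  {o: True, e: True, t: False, j: False}
  {e: True, t: True, o: False, j: False}
  {o: True, e: True, t: True, j: False}
  {o: False, t: False, e: False, j: False}
  {o: True, t: False, e: False, j: False}
  {t: True, o: False, e: False, j: False}
  {o: True, t: True, e: False, j: False}
  {j: True, e: True, o: False, t: False}
  {j: True, o: True, e: True, t: False}
  {j: True, e: True, t: True, o: False}
  {j: True, o: True, e: True, t: True}
  {j: True, o: False, t: False, e: False}


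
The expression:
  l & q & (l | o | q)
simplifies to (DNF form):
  l & q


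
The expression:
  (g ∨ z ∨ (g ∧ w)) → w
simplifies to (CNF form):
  (w ∨ ¬g) ∧ (w ∨ ¬z)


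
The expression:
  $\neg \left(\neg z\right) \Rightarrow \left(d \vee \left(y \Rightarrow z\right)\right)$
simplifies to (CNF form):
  $\text{True}$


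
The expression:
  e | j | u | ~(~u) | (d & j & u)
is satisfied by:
  {e: True, u: True, j: True}
  {e: True, u: True, j: False}
  {e: True, j: True, u: False}
  {e: True, j: False, u: False}
  {u: True, j: True, e: False}
  {u: True, j: False, e: False}
  {j: True, u: False, e: False}


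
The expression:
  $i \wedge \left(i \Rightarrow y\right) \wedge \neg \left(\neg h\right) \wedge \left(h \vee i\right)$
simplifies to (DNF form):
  $h \wedge i \wedge y$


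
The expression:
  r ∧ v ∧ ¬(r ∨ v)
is never true.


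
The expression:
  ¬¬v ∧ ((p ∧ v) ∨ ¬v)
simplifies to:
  p ∧ v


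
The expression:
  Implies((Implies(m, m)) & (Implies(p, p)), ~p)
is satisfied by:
  {p: False}


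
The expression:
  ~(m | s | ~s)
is never true.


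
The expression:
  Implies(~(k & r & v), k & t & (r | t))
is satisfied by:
  {r: True, t: True, v: True, k: True}
  {r: True, t: True, k: True, v: False}
  {t: True, v: True, k: True, r: False}
  {t: True, k: True, v: False, r: False}
  {r: True, v: True, k: True, t: False}


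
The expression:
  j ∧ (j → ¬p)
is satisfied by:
  {j: True, p: False}


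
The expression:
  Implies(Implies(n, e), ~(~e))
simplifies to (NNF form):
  e | n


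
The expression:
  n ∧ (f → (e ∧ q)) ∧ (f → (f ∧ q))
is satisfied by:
  {q: True, e: True, n: True, f: False}
  {q: True, n: True, e: False, f: False}
  {e: True, n: True, q: False, f: False}
  {n: True, q: False, e: False, f: False}
  {f: True, q: True, e: True, n: True}


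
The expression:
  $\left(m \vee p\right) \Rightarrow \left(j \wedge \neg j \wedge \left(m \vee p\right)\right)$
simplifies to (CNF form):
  $\neg m \wedge \neg p$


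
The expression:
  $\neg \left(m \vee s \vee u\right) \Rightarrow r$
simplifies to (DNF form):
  $m \vee r \vee s \vee u$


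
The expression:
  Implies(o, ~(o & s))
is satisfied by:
  {s: False, o: False}
  {o: True, s: False}
  {s: True, o: False}


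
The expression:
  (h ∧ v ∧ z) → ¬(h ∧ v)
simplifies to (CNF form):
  ¬h ∨ ¬v ∨ ¬z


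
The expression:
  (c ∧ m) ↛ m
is never true.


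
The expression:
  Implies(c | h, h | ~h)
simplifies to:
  True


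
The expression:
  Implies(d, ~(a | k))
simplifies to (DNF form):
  ~d | (~a & ~k)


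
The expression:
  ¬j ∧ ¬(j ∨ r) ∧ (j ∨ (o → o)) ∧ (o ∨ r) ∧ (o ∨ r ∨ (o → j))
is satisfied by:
  {o: True, r: False, j: False}


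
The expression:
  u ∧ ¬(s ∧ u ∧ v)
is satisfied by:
  {u: True, s: False, v: False}
  {v: True, u: True, s: False}
  {s: True, u: True, v: False}


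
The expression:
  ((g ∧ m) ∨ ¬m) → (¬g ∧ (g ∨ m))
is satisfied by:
  {m: True, g: False}


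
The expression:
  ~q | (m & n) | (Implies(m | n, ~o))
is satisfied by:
  {m: False, o: False, q: False, n: False}
  {n: True, m: False, o: False, q: False}
  {m: True, n: False, o: False, q: False}
  {n: True, m: True, o: False, q: False}
  {q: True, n: False, m: False, o: False}
  {n: True, q: True, m: False, o: False}
  {q: True, m: True, n: False, o: False}
  {n: True, q: True, m: True, o: False}
  {o: True, q: False, m: False, n: False}
  {o: True, n: True, q: False, m: False}
  {o: True, m: True, q: False, n: False}
  {n: True, o: True, m: True, q: False}
  {o: True, q: True, n: False, m: False}
  {n: True, o: True, q: True, m: True}


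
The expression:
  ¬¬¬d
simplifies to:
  ¬d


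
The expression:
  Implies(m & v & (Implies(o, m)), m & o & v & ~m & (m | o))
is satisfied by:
  {m: False, v: False}
  {v: True, m: False}
  {m: True, v: False}


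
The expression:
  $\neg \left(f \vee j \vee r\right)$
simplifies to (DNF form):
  $\neg f \wedge \neg j \wedge \neg r$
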